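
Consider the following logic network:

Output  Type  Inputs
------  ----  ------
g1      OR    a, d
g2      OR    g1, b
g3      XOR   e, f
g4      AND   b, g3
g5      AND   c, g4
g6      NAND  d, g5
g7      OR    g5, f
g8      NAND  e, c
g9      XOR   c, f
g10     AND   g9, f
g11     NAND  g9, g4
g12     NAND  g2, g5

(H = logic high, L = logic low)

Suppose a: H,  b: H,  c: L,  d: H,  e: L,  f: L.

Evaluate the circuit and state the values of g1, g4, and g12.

g1 = a OR d = H OR H = H
g2 = g1 OR b = H OR H = H
g3 = e XOR f = L XOR L = L
g4 = b AND g3 = H AND L = L
g5 = c AND g4 = L AND L = L
g12 = g2 NAND g5 = H NAND L = H

g1 = H, g4 = L, g12 = H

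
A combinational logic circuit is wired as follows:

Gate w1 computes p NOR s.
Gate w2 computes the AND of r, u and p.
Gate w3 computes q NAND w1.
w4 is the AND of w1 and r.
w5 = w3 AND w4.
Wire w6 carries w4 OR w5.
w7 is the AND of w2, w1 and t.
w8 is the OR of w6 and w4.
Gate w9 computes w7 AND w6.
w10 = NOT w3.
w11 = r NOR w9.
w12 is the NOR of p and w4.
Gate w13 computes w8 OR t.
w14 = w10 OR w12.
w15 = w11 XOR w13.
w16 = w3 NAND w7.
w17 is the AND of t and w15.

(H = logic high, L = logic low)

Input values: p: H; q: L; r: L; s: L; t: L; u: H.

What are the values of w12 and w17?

w12 = L; w17 = L

w1 = p NOR s = H NOR L = L
w2 = r AND u AND p = L AND H AND H = L
w3 = q NAND w1 = L NAND L = H
w4 = w1 AND r = L AND L = L
w5 = w3 AND w4 = H AND L = L
w6 = w4 OR w5 = L OR L = L
w7 = w2 AND w1 AND t = L AND L AND L = L
w8 = w6 OR w4 = L OR L = L
w9 = w7 AND w6 = L AND L = L
w11 = r NOR w9 = L NOR L = H
w12 = p NOR w4 = H NOR L = L
w13 = w8 OR t = L OR L = L
w15 = w11 XOR w13 = H XOR L = H
w17 = t AND w15 = L AND H = L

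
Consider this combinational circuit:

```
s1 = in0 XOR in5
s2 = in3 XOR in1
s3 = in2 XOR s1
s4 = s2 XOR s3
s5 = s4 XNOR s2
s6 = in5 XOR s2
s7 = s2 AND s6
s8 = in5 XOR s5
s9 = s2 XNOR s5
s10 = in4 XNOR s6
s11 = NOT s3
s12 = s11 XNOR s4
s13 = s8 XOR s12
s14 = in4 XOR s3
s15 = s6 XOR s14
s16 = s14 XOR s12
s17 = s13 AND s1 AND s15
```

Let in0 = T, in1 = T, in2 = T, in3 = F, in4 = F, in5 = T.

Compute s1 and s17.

s1 = in0 XOR in5 = T XOR T = F
s2 = in3 XOR in1 = F XOR T = T
s3 = in2 XOR s1 = T XOR F = T
s4 = s2 XOR s3 = T XOR T = F
s5 = s4 XNOR s2 = F XNOR T = F
s6 = in5 XOR s2 = T XOR T = F
s8 = in5 XOR s5 = T XOR F = T
s11 = NOT s3 = NOT T = F
s12 = s11 XNOR s4 = F XNOR F = T
s13 = s8 XOR s12 = T XOR T = F
s14 = in4 XOR s3 = F XOR T = T
s15 = s6 XOR s14 = F XOR T = T
s17 = s13 AND s1 AND s15 = F AND F AND T = F

s1 = F; s17 = F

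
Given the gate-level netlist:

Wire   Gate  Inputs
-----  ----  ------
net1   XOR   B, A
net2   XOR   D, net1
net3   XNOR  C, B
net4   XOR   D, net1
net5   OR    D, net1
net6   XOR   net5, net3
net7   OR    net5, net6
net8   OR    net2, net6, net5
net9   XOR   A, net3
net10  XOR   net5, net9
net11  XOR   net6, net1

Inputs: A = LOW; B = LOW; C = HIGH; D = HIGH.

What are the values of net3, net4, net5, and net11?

net3 = LOW, net4 = HIGH, net5 = HIGH, net11 = HIGH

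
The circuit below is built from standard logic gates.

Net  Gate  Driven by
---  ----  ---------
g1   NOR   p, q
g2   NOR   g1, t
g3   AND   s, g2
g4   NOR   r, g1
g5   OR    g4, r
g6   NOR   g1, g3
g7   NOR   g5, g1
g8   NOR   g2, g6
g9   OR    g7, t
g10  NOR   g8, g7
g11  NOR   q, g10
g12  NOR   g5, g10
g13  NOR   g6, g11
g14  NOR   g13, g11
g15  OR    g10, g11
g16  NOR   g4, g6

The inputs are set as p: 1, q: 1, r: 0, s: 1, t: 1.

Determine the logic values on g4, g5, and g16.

g4 = 1; g5 = 1; g16 = 0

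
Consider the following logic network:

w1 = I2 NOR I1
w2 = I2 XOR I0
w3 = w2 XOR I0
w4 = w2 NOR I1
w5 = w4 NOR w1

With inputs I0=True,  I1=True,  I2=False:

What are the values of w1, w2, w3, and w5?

w1 = I2 NOR I1 = False NOR True = False
w2 = I2 XOR I0 = False XOR True = True
w3 = w2 XOR I0 = True XOR True = False
w4 = w2 NOR I1 = True NOR True = False
w5 = w4 NOR w1 = False NOR False = True

w1 = False, w2 = True, w3 = False, w5 = True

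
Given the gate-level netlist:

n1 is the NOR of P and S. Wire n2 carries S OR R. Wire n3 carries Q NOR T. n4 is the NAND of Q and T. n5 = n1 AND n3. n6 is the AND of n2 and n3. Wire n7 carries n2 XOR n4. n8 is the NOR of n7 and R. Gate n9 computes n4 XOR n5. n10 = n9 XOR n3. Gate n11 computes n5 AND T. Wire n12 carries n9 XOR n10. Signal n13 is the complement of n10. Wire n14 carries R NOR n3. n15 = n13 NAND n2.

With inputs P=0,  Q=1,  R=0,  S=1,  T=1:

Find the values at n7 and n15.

n1 = P NOR S = 0 NOR 1 = 0
n2 = S OR R = 1 OR 0 = 1
n3 = Q NOR T = 1 NOR 1 = 0
n4 = Q NAND T = 1 NAND 1 = 0
n5 = n1 AND n3 = 0 AND 0 = 0
n7 = n2 XOR n4 = 1 XOR 0 = 1
n9 = n4 XOR n5 = 0 XOR 0 = 0
n10 = n9 XOR n3 = 0 XOR 0 = 0
n13 = NOT n10 = NOT 0 = 1
n15 = n13 NAND n2 = 1 NAND 1 = 0

n7 = 1; n15 = 0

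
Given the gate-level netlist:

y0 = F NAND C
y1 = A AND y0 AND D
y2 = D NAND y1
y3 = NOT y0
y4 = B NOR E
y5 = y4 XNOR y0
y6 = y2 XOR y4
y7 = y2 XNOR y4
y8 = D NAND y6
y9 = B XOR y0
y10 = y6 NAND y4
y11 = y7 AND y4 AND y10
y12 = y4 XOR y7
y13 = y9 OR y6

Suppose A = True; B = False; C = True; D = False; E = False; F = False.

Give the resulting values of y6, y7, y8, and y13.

y6 = False  y7 = True  y8 = True  y13 = True

y0 = F NAND C = False NAND True = True
y1 = A AND y0 AND D = True AND True AND False = False
y2 = D NAND y1 = False NAND False = True
y4 = B NOR E = False NOR False = True
y6 = y2 XOR y4 = True XOR True = False
y7 = y2 XNOR y4 = True XNOR True = True
y8 = D NAND y6 = False NAND False = True
y9 = B XOR y0 = False XOR True = True
y13 = y9 OR y6 = True OR False = True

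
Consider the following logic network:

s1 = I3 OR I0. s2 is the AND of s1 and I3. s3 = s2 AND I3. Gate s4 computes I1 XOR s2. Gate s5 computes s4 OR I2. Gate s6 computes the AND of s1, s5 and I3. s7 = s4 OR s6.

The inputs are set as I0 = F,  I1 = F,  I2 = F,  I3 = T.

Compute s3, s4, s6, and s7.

s3 = T; s4 = T; s6 = T; s7 = T

s1 = I3 OR I0 = T OR F = T
s2 = s1 AND I3 = T AND T = T
s3 = s2 AND I3 = T AND T = T
s4 = I1 XOR s2 = F XOR T = T
s5 = s4 OR I2 = T OR F = T
s6 = s1 AND s5 AND I3 = T AND T AND T = T
s7 = s4 OR s6 = T OR T = T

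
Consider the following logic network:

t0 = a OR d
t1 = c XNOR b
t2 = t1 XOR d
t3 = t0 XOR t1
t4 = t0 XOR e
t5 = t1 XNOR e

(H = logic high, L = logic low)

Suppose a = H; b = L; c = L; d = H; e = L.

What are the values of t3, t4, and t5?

t3 = L  t4 = H  t5 = L

t0 = a OR d = H OR H = H
t1 = c XNOR b = L XNOR L = H
t3 = t0 XOR t1 = H XOR H = L
t4 = t0 XOR e = H XOR L = H
t5 = t1 XNOR e = H XNOR L = L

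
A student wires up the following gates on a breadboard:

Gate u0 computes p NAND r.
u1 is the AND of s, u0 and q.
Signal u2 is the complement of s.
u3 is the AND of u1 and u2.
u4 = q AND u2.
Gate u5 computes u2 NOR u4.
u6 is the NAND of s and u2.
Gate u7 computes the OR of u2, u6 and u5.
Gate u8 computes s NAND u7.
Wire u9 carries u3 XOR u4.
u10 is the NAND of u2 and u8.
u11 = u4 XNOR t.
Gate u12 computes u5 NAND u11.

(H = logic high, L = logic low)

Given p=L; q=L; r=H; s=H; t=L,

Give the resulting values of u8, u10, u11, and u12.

u8 = L; u10 = H; u11 = H; u12 = L

u2 = NOT s = NOT H = L
u4 = q AND u2 = L AND L = L
u5 = u2 NOR u4 = L NOR L = H
u6 = s NAND u2 = H NAND L = H
u7 = u2 OR u6 OR u5 = L OR H OR H = H
u8 = s NAND u7 = H NAND H = L
u10 = u2 NAND u8 = L NAND L = H
u11 = u4 XNOR t = L XNOR L = H
u12 = u5 NAND u11 = H NAND H = L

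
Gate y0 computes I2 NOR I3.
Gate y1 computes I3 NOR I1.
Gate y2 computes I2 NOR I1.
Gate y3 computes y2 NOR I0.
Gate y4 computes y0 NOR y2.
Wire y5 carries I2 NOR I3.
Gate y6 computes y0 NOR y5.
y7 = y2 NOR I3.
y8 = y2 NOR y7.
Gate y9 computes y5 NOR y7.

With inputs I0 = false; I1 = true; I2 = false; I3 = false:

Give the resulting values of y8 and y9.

y8 = false; y9 = false

y2 = I2 NOR I1 = false NOR true = false
y5 = I2 NOR I3 = false NOR false = true
y7 = y2 NOR I3 = false NOR false = true
y8 = y2 NOR y7 = false NOR true = false
y9 = y5 NOR y7 = true NOR true = false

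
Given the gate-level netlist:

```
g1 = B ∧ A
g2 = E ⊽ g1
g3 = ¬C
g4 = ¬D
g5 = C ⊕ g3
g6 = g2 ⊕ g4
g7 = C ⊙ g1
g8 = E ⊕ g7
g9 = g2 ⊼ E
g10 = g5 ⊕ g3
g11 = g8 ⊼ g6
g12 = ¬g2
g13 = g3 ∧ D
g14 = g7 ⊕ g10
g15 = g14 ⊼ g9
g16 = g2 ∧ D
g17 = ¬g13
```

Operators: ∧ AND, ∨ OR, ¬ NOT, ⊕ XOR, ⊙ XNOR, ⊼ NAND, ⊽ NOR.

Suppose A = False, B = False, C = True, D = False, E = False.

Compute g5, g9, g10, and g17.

g5 = True, g9 = True, g10 = True, g17 = True

g1 = B AND A = False AND False = False
g2 = E NOR g1 = False NOR False = True
g3 = NOT C = NOT True = False
g5 = C XOR g3 = True XOR False = True
g9 = g2 NAND E = True NAND False = True
g10 = g5 XOR g3 = True XOR False = True
g13 = g3 AND D = False AND False = False
g17 = NOT g13 = NOT False = True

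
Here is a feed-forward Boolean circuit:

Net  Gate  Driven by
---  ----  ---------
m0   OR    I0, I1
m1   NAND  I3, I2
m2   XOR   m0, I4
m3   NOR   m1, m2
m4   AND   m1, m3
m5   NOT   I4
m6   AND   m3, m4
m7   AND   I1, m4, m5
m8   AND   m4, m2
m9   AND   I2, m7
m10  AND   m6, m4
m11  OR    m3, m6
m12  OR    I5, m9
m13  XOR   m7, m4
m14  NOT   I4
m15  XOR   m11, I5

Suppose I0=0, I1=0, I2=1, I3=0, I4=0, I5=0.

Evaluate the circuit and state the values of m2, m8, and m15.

m0 = I0 OR I1 = 0 OR 0 = 0
m1 = I3 NAND I2 = 0 NAND 1 = 1
m2 = m0 XOR I4 = 0 XOR 0 = 0
m3 = m1 NOR m2 = 1 NOR 0 = 0
m4 = m1 AND m3 = 1 AND 0 = 0
m6 = m3 AND m4 = 0 AND 0 = 0
m8 = m4 AND m2 = 0 AND 0 = 0
m11 = m3 OR m6 = 0 OR 0 = 0
m15 = m11 XOR I5 = 0 XOR 0 = 0

m2 = 0, m8 = 0, m15 = 0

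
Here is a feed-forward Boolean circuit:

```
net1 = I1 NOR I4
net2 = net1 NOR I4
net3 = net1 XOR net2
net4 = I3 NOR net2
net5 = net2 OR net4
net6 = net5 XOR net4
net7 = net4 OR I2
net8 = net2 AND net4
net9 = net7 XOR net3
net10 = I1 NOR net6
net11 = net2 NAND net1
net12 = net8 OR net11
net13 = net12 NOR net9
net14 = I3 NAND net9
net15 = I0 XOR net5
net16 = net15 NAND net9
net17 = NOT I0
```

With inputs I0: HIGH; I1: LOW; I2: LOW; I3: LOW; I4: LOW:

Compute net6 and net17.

net1 = I1 NOR I4 = LOW NOR LOW = HIGH
net2 = net1 NOR I4 = HIGH NOR LOW = LOW
net4 = I3 NOR net2 = LOW NOR LOW = HIGH
net5 = net2 OR net4 = LOW OR HIGH = HIGH
net6 = net5 XOR net4 = HIGH XOR HIGH = LOW
net17 = NOT I0 = NOT HIGH = LOW

net6 = LOW; net17 = LOW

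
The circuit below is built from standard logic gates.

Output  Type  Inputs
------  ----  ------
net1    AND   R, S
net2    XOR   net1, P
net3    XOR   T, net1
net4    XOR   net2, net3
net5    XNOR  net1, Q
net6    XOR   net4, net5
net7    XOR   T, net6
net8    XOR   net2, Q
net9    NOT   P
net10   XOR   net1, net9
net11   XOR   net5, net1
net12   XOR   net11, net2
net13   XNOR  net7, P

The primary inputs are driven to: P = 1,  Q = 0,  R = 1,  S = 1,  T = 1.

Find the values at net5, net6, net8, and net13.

net1 = R AND S = 1 AND 1 = 1
net2 = net1 XOR P = 1 XOR 1 = 0
net3 = T XOR net1 = 1 XOR 1 = 0
net4 = net2 XOR net3 = 0 XOR 0 = 0
net5 = net1 XNOR Q = 1 XNOR 0 = 0
net6 = net4 XOR net5 = 0 XOR 0 = 0
net7 = T XOR net6 = 1 XOR 0 = 1
net8 = net2 XOR Q = 0 XOR 0 = 0
net13 = net7 XNOR P = 1 XNOR 1 = 1

net5 = 0, net6 = 0, net8 = 0, net13 = 1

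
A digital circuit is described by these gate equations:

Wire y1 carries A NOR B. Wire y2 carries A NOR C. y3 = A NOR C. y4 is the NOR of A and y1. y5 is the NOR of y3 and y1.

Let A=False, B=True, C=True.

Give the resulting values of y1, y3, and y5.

y1 = A NOR B = False NOR True = False
y3 = A NOR C = False NOR True = False
y5 = y3 NOR y1 = False NOR False = True

y1 = False, y3 = False, y5 = True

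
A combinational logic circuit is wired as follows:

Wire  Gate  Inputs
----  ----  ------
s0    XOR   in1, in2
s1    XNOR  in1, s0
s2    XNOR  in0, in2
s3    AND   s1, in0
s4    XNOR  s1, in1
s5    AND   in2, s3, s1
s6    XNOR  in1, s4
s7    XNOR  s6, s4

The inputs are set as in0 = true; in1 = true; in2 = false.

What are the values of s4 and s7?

s0 = in1 XOR in2 = true XOR false = true
s1 = in1 XNOR s0 = true XNOR true = true
s4 = s1 XNOR in1 = true XNOR true = true
s6 = in1 XNOR s4 = true XNOR true = true
s7 = s6 XNOR s4 = true XNOR true = true

s4 = true  s7 = true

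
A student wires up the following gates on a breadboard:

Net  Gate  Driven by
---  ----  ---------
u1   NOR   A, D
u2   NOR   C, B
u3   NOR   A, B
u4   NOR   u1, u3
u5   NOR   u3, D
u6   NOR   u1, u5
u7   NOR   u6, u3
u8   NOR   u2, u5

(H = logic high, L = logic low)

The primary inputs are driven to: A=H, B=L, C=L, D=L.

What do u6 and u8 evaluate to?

u6 = L, u8 = L

u1 = A NOR D = H NOR L = L
u2 = C NOR B = L NOR L = H
u3 = A NOR B = H NOR L = L
u5 = u3 NOR D = L NOR L = H
u6 = u1 NOR u5 = L NOR H = L
u8 = u2 NOR u5 = H NOR H = L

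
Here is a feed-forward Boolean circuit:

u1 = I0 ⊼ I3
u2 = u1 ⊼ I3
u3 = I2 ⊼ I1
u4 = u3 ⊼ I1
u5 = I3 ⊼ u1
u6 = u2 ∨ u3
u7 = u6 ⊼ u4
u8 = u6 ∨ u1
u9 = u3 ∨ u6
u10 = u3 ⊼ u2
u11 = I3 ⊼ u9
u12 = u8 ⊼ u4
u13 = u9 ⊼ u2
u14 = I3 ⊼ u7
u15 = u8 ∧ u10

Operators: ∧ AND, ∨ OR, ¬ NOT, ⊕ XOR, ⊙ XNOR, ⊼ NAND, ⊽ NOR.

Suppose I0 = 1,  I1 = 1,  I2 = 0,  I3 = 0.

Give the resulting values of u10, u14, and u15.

u1 = I0 NAND I3 = 1 NAND 0 = 1
u2 = u1 NAND I3 = 1 NAND 0 = 1
u3 = I2 NAND I1 = 0 NAND 1 = 1
u4 = u3 NAND I1 = 1 NAND 1 = 0
u6 = u2 OR u3 = 1 OR 1 = 1
u7 = u6 NAND u4 = 1 NAND 0 = 1
u8 = u6 OR u1 = 1 OR 1 = 1
u10 = u3 NAND u2 = 1 NAND 1 = 0
u14 = I3 NAND u7 = 0 NAND 1 = 1
u15 = u8 AND u10 = 1 AND 0 = 0

u10 = 0  u14 = 1  u15 = 0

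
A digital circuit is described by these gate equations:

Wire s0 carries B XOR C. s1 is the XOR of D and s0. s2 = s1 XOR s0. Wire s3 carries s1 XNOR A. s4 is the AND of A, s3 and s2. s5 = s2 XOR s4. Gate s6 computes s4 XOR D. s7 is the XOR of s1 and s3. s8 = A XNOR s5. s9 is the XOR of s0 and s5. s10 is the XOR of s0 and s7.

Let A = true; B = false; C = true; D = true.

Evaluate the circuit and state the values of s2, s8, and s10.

s2 = true, s8 = true, s10 = true

s0 = B XOR C = false XOR true = true
s1 = D XOR s0 = true XOR true = false
s2 = s1 XOR s0 = false XOR true = true
s3 = s1 XNOR A = false XNOR true = false
s4 = A AND s3 AND s2 = true AND false AND true = false
s5 = s2 XOR s4 = true XOR false = true
s7 = s1 XOR s3 = false XOR false = false
s8 = A XNOR s5 = true XNOR true = true
s10 = s0 XOR s7 = true XOR false = true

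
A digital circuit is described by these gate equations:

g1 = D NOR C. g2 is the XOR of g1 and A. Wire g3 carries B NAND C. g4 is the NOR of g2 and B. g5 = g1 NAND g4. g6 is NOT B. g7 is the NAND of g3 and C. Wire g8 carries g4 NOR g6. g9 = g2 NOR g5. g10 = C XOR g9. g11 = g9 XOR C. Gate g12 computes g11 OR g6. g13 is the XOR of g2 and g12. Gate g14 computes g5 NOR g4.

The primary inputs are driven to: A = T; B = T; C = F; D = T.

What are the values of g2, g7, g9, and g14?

g1 = D NOR C = T NOR F = F
g2 = g1 XOR A = F XOR T = T
g3 = B NAND C = T NAND F = T
g4 = g2 NOR B = T NOR T = F
g5 = g1 NAND g4 = F NAND F = T
g7 = g3 NAND C = T NAND F = T
g9 = g2 NOR g5 = T NOR T = F
g14 = g5 NOR g4 = T NOR F = F

g2 = T  g7 = T  g9 = F  g14 = F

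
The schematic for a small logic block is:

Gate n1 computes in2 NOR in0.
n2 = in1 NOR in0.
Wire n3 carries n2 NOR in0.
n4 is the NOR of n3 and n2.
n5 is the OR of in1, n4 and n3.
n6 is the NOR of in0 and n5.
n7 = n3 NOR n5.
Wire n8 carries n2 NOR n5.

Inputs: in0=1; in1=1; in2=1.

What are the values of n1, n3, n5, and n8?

n1 = in2 NOR in0 = 1 NOR 1 = 0
n2 = in1 NOR in0 = 1 NOR 1 = 0
n3 = n2 NOR in0 = 0 NOR 1 = 0
n4 = n3 NOR n2 = 0 NOR 0 = 1
n5 = in1 OR n4 OR n3 = 1 OR 1 OR 0 = 1
n8 = n2 NOR n5 = 0 NOR 1 = 0

n1 = 0  n3 = 0  n5 = 1  n8 = 0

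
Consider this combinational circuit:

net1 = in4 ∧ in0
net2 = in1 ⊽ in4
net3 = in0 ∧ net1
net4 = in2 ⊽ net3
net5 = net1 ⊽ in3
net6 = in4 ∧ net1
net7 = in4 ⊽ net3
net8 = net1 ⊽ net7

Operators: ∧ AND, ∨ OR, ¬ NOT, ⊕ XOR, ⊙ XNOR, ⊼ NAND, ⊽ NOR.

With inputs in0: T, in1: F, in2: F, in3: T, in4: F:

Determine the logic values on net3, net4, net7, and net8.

net3 = F, net4 = T, net7 = T, net8 = F

net1 = in4 AND in0 = F AND T = F
net3 = in0 AND net1 = T AND F = F
net4 = in2 NOR net3 = F NOR F = T
net7 = in4 NOR net3 = F NOR F = T
net8 = net1 NOR net7 = F NOR T = F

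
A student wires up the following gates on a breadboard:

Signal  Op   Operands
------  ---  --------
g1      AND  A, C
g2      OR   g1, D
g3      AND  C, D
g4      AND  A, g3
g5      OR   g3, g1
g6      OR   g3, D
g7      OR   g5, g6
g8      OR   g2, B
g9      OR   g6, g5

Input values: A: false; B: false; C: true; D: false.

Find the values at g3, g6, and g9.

g1 = A AND C = false AND true = false
g3 = C AND D = true AND false = false
g5 = g3 OR g1 = false OR false = false
g6 = g3 OR D = false OR false = false
g9 = g6 OR g5 = false OR false = false

g3 = false, g6 = false, g9 = false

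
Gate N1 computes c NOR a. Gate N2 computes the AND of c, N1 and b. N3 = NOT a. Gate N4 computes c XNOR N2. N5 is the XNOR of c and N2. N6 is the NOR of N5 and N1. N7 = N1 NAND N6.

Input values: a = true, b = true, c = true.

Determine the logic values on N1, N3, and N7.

N1 = false, N3 = false, N7 = true

N1 = c NOR a = true NOR true = false
N2 = c AND N1 AND b = true AND false AND true = false
N3 = NOT a = NOT true = false
N5 = c XNOR N2 = true XNOR false = false
N6 = N5 NOR N1 = false NOR false = true
N7 = N1 NAND N6 = false NAND true = true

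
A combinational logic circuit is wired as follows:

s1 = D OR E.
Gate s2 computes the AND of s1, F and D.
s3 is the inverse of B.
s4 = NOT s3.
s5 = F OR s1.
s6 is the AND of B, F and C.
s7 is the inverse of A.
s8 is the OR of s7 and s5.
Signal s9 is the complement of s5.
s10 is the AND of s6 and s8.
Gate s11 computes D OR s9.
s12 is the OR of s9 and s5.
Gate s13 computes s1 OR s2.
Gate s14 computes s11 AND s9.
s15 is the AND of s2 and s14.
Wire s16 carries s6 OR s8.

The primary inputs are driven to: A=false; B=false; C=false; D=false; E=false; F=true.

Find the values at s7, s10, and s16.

s7 = true, s10 = false, s16 = true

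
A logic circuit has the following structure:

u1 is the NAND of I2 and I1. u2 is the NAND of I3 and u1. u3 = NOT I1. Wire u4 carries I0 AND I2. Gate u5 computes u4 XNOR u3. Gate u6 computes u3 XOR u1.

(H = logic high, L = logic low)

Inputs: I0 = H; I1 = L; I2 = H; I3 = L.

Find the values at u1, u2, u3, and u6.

u1 = H, u2 = H, u3 = H, u6 = L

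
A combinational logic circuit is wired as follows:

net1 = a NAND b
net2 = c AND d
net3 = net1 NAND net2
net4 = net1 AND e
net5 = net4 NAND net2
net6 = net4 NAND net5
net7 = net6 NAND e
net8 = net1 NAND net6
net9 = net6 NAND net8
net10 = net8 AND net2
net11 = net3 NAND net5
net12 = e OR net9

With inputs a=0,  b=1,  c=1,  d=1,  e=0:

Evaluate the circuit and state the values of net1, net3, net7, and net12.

net1 = a NAND b = 0 NAND 1 = 1
net2 = c AND d = 1 AND 1 = 1
net3 = net1 NAND net2 = 1 NAND 1 = 0
net4 = net1 AND e = 1 AND 0 = 0
net5 = net4 NAND net2 = 0 NAND 1 = 1
net6 = net4 NAND net5 = 0 NAND 1 = 1
net7 = net6 NAND e = 1 NAND 0 = 1
net8 = net1 NAND net6 = 1 NAND 1 = 0
net9 = net6 NAND net8 = 1 NAND 0 = 1
net12 = e OR net9 = 0 OR 1 = 1

net1 = 1, net3 = 0, net7 = 1, net12 = 1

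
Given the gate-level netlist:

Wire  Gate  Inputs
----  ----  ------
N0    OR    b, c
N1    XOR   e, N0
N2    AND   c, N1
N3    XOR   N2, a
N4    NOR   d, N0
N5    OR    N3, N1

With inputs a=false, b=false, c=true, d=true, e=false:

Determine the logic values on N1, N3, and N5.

N1 = true  N3 = true  N5 = true

N0 = b OR c = false OR true = true
N1 = e XOR N0 = false XOR true = true
N2 = c AND N1 = true AND true = true
N3 = N2 XOR a = true XOR false = true
N5 = N3 OR N1 = true OR true = true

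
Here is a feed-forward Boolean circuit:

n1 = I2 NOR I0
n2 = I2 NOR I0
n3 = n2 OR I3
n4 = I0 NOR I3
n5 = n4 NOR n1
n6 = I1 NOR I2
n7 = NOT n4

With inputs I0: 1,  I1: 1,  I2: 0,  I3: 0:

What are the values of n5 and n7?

n5 = 1; n7 = 1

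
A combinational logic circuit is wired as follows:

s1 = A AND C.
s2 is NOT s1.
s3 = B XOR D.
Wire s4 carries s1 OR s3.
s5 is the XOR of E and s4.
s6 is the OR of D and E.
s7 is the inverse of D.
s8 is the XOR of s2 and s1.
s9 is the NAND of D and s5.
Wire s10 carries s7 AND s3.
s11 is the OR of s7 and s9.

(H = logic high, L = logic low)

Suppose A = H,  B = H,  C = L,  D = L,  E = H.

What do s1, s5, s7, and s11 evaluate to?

s1 = L; s5 = L; s7 = H; s11 = H

s1 = A AND C = H AND L = L
s3 = B XOR D = H XOR L = H
s4 = s1 OR s3 = L OR H = H
s5 = E XOR s4 = H XOR H = L
s7 = NOT D = NOT L = H
s9 = D NAND s5 = L NAND L = H
s11 = s7 OR s9 = H OR H = H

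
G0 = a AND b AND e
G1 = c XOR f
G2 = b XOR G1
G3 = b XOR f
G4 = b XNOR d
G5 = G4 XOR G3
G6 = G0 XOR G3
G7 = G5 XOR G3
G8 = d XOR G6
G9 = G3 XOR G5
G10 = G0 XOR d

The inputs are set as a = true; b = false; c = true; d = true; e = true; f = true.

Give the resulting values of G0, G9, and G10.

G0 = a AND b AND e = true AND false AND true = false
G3 = b XOR f = false XOR true = true
G4 = b XNOR d = false XNOR true = false
G5 = G4 XOR G3 = false XOR true = true
G9 = G3 XOR G5 = true XOR true = false
G10 = G0 XOR d = false XOR true = true

G0 = false, G9 = false, G10 = true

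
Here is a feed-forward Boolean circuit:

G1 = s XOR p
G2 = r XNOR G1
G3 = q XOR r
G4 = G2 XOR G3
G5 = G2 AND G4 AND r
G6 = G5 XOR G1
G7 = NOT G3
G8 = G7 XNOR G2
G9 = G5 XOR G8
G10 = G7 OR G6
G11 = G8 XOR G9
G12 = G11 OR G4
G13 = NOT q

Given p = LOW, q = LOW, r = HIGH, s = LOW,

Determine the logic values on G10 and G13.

G1 = s XOR p = LOW XOR LOW = LOW
G2 = r XNOR G1 = HIGH XNOR LOW = LOW
G3 = q XOR r = LOW XOR HIGH = HIGH
G4 = G2 XOR G3 = LOW XOR HIGH = HIGH
G5 = G2 AND G4 AND r = LOW AND HIGH AND HIGH = LOW
G6 = G5 XOR G1 = LOW XOR LOW = LOW
G7 = NOT G3 = NOT HIGH = LOW
G10 = G7 OR G6 = LOW OR LOW = LOW
G13 = NOT q = NOT LOW = HIGH

G10 = LOW, G13 = HIGH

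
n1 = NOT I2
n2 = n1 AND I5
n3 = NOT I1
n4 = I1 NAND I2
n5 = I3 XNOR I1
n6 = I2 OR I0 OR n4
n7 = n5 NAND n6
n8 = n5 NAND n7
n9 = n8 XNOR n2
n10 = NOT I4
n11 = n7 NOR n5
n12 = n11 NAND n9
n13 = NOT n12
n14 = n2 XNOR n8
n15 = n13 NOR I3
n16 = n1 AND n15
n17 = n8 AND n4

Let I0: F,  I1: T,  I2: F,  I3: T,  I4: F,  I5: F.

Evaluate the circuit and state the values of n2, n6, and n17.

n1 = NOT I2 = NOT F = T
n2 = n1 AND I5 = T AND F = F
n4 = I1 NAND I2 = T NAND F = T
n5 = I3 XNOR I1 = T XNOR T = T
n6 = I2 OR I0 OR n4 = F OR F OR T = T
n7 = n5 NAND n6 = T NAND T = F
n8 = n5 NAND n7 = T NAND F = T
n17 = n8 AND n4 = T AND T = T

n2 = F, n6 = T, n17 = T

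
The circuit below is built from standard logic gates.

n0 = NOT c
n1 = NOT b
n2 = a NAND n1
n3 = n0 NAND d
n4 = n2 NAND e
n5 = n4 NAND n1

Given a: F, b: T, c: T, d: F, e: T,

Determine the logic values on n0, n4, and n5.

n0 = NOT c = NOT T = F
n1 = NOT b = NOT T = F
n2 = a NAND n1 = F NAND F = T
n4 = n2 NAND e = T NAND T = F
n5 = n4 NAND n1 = F NAND F = T

n0 = F, n4 = F, n5 = T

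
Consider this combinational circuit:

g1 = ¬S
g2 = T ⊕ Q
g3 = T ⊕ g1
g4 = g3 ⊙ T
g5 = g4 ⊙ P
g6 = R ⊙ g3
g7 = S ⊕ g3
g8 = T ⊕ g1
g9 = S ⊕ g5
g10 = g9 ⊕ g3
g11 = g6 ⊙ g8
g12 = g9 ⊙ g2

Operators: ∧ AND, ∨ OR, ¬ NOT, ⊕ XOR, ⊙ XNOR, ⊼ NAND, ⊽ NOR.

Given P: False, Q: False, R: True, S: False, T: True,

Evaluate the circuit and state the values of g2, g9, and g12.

g2 = True, g9 = True, g12 = True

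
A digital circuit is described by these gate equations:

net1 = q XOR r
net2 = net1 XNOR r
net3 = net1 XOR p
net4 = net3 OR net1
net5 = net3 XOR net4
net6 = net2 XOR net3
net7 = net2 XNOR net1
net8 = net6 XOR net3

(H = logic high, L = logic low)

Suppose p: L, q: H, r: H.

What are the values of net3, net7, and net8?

net3 = L  net7 = H  net8 = L

net1 = q XOR r = H XOR H = L
net2 = net1 XNOR r = L XNOR H = L
net3 = net1 XOR p = L XOR L = L
net6 = net2 XOR net3 = L XOR L = L
net7 = net2 XNOR net1 = L XNOR L = H
net8 = net6 XOR net3 = L XOR L = L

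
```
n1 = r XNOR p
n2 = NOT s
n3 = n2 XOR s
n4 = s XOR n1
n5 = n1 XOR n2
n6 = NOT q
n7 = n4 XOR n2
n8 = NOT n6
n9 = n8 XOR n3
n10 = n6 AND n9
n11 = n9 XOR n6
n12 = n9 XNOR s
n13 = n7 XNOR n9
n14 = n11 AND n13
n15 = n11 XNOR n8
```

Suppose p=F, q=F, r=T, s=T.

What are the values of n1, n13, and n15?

n1 = F, n13 = T, n15 = T

n1 = r XNOR p = T XNOR F = F
n2 = NOT s = NOT T = F
n3 = n2 XOR s = F XOR T = T
n4 = s XOR n1 = T XOR F = T
n6 = NOT q = NOT F = T
n7 = n4 XOR n2 = T XOR F = T
n8 = NOT n6 = NOT T = F
n9 = n8 XOR n3 = F XOR T = T
n11 = n9 XOR n6 = T XOR T = F
n13 = n7 XNOR n9 = T XNOR T = T
n15 = n11 XNOR n8 = F XNOR F = T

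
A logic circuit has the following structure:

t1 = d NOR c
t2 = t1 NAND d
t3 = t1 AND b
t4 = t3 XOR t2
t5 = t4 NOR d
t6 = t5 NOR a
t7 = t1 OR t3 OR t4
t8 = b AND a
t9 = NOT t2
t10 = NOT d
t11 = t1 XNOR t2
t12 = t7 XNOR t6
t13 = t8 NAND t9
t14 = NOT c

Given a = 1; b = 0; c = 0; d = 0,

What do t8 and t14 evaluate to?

t8 = 0, t14 = 1

t8 = b AND a = 0 AND 1 = 0
t14 = NOT c = NOT 0 = 1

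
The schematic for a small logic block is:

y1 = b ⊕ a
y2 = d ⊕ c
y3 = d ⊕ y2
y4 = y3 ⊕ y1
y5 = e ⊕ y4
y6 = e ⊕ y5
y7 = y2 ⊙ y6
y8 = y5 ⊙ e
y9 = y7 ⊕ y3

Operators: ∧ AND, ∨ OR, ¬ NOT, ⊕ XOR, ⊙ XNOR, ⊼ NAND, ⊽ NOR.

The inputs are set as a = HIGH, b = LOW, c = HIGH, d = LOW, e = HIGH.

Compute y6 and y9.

y6 = LOW, y9 = HIGH

y1 = b XOR a = LOW XOR HIGH = HIGH
y2 = d XOR c = LOW XOR HIGH = HIGH
y3 = d XOR y2 = LOW XOR HIGH = HIGH
y4 = y3 XOR y1 = HIGH XOR HIGH = LOW
y5 = e XOR y4 = HIGH XOR LOW = HIGH
y6 = e XOR y5 = HIGH XOR HIGH = LOW
y7 = y2 XNOR y6 = HIGH XNOR LOW = LOW
y9 = y7 XOR y3 = LOW XOR HIGH = HIGH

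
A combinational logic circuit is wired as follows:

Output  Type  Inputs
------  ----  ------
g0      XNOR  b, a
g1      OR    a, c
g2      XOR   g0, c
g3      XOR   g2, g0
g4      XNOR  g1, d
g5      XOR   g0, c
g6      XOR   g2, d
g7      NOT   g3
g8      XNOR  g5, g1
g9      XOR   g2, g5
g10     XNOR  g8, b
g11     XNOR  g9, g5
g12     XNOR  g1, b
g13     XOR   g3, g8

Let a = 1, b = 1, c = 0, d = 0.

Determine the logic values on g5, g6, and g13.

g5 = 1, g6 = 1, g13 = 1

g0 = b XNOR a = 1 XNOR 1 = 1
g1 = a OR c = 1 OR 0 = 1
g2 = g0 XOR c = 1 XOR 0 = 1
g3 = g2 XOR g0 = 1 XOR 1 = 0
g5 = g0 XOR c = 1 XOR 0 = 1
g6 = g2 XOR d = 1 XOR 0 = 1
g8 = g5 XNOR g1 = 1 XNOR 1 = 1
g13 = g3 XOR g8 = 0 XOR 1 = 1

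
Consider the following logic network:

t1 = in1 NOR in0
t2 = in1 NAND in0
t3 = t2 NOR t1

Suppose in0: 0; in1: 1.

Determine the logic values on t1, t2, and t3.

t1 = 0, t2 = 1, t3 = 0

t1 = in1 NOR in0 = 1 NOR 0 = 0
t2 = in1 NAND in0 = 1 NAND 0 = 1
t3 = t2 NOR t1 = 1 NOR 0 = 0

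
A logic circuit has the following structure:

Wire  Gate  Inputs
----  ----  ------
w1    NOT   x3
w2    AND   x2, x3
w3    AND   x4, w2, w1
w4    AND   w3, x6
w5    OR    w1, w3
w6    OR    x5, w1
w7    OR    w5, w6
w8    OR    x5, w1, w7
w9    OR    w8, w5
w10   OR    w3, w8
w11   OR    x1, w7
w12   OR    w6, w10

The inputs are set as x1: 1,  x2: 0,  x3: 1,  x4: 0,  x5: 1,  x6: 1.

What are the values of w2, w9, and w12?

w1 = NOT x3 = NOT 1 = 0
w2 = x2 AND x3 = 0 AND 1 = 0
w3 = x4 AND w2 AND w1 = 0 AND 0 AND 0 = 0
w5 = w1 OR w3 = 0 OR 0 = 0
w6 = x5 OR w1 = 1 OR 0 = 1
w7 = w5 OR w6 = 0 OR 1 = 1
w8 = x5 OR w1 OR w7 = 1 OR 0 OR 1 = 1
w9 = w8 OR w5 = 1 OR 0 = 1
w10 = w3 OR w8 = 0 OR 1 = 1
w12 = w6 OR w10 = 1 OR 1 = 1

w2 = 0  w9 = 1  w12 = 1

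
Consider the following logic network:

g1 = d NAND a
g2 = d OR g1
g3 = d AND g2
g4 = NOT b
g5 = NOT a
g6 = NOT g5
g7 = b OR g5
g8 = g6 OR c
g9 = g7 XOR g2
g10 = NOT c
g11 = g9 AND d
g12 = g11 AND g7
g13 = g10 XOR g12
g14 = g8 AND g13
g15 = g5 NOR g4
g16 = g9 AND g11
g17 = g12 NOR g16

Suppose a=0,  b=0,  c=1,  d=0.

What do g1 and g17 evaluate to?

g1 = 1, g17 = 1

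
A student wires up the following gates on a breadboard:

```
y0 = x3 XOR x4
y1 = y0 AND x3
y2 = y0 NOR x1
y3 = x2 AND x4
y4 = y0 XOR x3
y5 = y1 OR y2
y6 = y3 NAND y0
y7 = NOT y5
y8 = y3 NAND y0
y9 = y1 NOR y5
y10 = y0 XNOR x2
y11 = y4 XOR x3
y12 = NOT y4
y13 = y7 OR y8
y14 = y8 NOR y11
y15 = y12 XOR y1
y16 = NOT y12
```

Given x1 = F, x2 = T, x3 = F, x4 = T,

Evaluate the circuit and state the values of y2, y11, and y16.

y0 = x3 XOR x4 = F XOR T = T
y2 = y0 NOR x1 = T NOR F = F
y4 = y0 XOR x3 = T XOR F = T
y11 = y4 XOR x3 = T XOR F = T
y12 = NOT y4 = NOT T = F
y16 = NOT y12 = NOT F = T

y2 = F, y11 = T, y16 = T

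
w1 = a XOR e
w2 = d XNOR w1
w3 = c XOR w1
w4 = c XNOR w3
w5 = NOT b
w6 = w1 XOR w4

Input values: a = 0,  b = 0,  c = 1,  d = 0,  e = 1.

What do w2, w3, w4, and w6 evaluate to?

w1 = a XOR e = 0 XOR 1 = 1
w2 = d XNOR w1 = 0 XNOR 1 = 0
w3 = c XOR w1 = 1 XOR 1 = 0
w4 = c XNOR w3 = 1 XNOR 0 = 0
w6 = w1 XOR w4 = 1 XOR 0 = 1

w2 = 0; w3 = 0; w4 = 0; w6 = 1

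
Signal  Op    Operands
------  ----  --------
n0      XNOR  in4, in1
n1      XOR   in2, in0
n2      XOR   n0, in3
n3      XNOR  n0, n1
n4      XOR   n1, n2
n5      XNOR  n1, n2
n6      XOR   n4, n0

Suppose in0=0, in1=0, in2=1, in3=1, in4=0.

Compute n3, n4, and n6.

n0 = in4 XNOR in1 = 0 XNOR 0 = 1
n1 = in2 XOR in0 = 1 XOR 0 = 1
n2 = n0 XOR in3 = 1 XOR 1 = 0
n3 = n0 XNOR n1 = 1 XNOR 1 = 1
n4 = n1 XOR n2 = 1 XOR 0 = 1
n6 = n4 XOR n0 = 1 XOR 1 = 0

n3 = 1; n4 = 1; n6 = 0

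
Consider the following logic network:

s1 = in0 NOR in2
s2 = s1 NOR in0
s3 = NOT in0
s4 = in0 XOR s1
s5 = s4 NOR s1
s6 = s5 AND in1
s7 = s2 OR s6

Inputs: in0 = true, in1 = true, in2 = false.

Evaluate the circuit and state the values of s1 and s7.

s1 = in0 NOR in2 = true NOR false = false
s2 = s1 NOR in0 = false NOR true = false
s4 = in0 XOR s1 = true XOR false = true
s5 = s4 NOR s1 = true NOR false = false
s6 = s5 AND in1 = false AND true = false
s7 = s2 OR s6 = false OR false = false

s1 = false, s7 = false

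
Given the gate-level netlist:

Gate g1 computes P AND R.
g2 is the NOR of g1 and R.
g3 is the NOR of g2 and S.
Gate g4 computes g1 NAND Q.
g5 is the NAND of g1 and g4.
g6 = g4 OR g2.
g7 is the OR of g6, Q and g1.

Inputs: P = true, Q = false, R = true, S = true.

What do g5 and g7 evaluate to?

g5 = false; g7 = true

g1 = P AND R = true AND true = true
g2 = g1 NOR R = true NOR true = false
g4 = g1 NAND Q = true NAND false = true
g5 = g1 NAND g4 = true NAND true = false
g6 = g4 OR g2 = true OR false = true
g7 = g6 OR Q OR g1 = true OR false OR true = true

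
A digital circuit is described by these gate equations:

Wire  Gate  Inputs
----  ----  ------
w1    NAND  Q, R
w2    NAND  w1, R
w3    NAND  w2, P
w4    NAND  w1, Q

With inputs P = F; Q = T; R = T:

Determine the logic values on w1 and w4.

w1 = Q NAND R = T NAND T = F
w4 = w1 NAND Q = F NAND T = T

w1 = F  w4 = T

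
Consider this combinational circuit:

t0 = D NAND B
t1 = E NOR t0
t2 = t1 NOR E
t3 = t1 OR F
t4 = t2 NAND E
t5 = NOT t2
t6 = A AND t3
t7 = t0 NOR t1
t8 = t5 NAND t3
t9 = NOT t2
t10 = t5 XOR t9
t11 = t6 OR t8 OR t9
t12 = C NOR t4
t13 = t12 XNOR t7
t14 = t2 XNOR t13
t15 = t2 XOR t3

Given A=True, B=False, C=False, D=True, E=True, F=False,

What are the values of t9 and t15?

t0 = D NAND B = True NAND False = True
t1 = E NOR t0 = True NOR True = False
t2 = t1 NOR E = False NOR True = False
t3 = t1 OR F = False OR False = False
t9 = NOT t2 = NOT False = True
t15 = t2 XOR t3 = False XOR False = False

t9 = True, t15 = False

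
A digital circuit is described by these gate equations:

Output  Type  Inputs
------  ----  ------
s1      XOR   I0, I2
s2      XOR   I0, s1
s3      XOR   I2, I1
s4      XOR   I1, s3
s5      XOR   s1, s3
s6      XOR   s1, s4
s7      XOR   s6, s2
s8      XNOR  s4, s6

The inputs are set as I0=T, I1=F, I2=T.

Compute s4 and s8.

s4 = T; s8 = T

s1 = I0 XOR I2 = T XOR T = F
s3 = I2 XOR I1 = T XOR F = T
s4 = I1 XOR s3 = F XOR T = T
s6 = s1 XOR s4 = F XOR T = T
s8 = s4 XNOR s6 = T XNOR T = T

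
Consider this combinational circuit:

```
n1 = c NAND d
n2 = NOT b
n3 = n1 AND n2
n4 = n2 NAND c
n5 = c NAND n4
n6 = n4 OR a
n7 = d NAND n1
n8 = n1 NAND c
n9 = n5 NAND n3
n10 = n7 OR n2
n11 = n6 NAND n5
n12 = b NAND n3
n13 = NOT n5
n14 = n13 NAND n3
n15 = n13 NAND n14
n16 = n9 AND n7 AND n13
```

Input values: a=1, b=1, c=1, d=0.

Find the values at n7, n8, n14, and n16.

n7 = 1, n8 = 0, n14 = 1, n16 = 1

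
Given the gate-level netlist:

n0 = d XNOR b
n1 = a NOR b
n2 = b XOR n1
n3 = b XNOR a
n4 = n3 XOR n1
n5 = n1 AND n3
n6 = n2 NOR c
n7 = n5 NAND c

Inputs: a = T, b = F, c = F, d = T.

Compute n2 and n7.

n1 = a NOR b = T NOR F = F
n2 = b XOR n1 = F XOR F = F
n3 = b XNOR a = F XNOR T = F
n5 = n1 AND n3 = F AND F = F
n7 = n5 NAND c = F NAND F = T

n2 = F; n7 = T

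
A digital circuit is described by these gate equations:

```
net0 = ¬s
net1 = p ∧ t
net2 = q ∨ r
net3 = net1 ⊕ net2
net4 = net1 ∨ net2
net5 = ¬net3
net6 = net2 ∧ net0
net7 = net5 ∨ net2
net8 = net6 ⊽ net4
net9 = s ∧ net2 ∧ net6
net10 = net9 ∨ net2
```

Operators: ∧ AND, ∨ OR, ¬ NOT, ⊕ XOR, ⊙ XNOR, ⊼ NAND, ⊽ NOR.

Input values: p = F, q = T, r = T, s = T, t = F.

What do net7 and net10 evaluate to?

net0 = NOT s = NOT T = F
net1 = p AND t = F AND F = F
net2 = q OR r = T OR T = T
net3 = net1 XOR net2 = F XOR T = T
net5 = NOT net3 = NOT T = F
net6 = net2 AND net0 = T AND F = F
net7 = net5 OR net2 = F OR T = T
net9 = s AND net2 AND net6 = T AND T AND F = F
net10 = net9 OR net2 = F OR T = T

net7 = T, net10 = T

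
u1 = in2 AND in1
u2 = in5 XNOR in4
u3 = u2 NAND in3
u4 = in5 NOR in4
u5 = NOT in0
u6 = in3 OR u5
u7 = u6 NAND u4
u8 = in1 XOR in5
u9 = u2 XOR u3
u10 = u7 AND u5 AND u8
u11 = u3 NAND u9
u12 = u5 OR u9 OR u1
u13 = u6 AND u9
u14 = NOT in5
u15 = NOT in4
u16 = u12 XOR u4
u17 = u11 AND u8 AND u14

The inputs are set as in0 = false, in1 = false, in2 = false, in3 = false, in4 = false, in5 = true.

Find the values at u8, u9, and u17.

u8 = true  u9 = true  u17 = false

u2 = in5 XNOR in4 = true XNOR false = false
u3 = u2 NAND in3 = false NAND false = true
u8 = in1 XOR in5 = false XOR true = true
u9 = u2 XOR u3 = false XOR true = true
u11 = u3 NAND u9 = true NAND true = false
u14 = NOT in5 = NOT true = false
u17 = u11 AND u8 AND u14 = false AND true AND false = false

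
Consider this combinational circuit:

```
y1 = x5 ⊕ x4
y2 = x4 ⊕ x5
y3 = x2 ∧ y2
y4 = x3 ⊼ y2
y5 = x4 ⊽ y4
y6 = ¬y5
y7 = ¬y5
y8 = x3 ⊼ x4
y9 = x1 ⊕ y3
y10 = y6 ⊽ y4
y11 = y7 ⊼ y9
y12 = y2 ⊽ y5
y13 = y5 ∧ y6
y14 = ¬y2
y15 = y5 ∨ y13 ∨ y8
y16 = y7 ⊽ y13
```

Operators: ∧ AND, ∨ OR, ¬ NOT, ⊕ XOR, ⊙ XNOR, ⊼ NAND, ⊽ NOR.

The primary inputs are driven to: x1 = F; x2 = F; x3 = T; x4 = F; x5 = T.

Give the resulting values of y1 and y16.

y1 = T; y16 = T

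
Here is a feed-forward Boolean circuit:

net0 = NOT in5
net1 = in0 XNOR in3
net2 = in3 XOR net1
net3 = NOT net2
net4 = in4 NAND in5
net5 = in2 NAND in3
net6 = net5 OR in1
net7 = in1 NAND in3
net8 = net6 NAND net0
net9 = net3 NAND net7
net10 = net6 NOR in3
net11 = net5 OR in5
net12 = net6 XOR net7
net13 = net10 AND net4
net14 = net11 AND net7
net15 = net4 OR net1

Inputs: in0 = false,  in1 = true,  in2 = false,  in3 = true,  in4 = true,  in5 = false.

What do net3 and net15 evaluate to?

net3 = false  net15 = true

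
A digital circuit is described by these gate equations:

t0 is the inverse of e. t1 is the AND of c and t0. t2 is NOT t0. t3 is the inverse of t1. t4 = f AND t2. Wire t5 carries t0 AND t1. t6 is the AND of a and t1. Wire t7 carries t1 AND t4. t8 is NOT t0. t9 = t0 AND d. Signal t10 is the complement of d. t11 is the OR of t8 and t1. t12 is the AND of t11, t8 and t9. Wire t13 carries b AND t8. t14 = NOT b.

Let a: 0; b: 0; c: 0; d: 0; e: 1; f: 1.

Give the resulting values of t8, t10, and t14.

t8 = 1, t10 = 1, t14 = 1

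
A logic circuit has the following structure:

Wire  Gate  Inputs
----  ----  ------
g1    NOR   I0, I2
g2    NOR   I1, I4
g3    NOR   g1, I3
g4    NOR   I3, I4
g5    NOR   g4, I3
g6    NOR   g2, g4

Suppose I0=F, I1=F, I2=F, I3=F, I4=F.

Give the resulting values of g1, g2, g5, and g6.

g1 = I0 NOR I2 = F NOR F = T
g2 = I1 NOR I4 = F NOR F = T
g4 = I3 NOR I4 = F NOR F = T
g5 = g4 NOR I3 = T NOR F = F
g6 = g2 NOR g4 = T NOR T = F

g1 = T, g2 = T, g5 = F, g6 = F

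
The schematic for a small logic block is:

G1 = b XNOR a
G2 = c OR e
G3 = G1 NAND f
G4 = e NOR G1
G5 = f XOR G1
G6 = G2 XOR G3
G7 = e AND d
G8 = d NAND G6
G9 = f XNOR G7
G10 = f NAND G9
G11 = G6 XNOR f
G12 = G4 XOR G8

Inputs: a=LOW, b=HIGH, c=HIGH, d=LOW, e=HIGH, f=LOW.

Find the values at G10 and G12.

G1 = b XNOR a = HIGH XNOR LOW = LOW
G2 = c OR e = HIGH OR HIGH = HIGH
G3 = G1 NAND f = LOW NAND LOW = HIGH
G4 = e NOR G1 = HIGH NOR LOW = LOW
G6 = G2 XOR G3 = HIGH XOR HIGH = LOW
G7 = e AND d = HIGH AND LOW = LOW
G8 = d NAND G6 = LOW NAND LOW = HIGH
G9 = f XNOR G7 = LOW XNOR LOW = HIGH
G10 = f NAND G9 = LOW NAND HIGH = HIGH
G12 = G4 XOR G8 = LOW XOR HIGH = HIGH

G10 = HIGH, G12 = HIGH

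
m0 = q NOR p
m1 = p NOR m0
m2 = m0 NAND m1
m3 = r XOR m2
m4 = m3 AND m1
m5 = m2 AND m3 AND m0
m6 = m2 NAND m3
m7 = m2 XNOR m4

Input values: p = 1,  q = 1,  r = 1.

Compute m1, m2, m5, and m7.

m1 = 0, m2 = 1, m5 = 0, m7 = 0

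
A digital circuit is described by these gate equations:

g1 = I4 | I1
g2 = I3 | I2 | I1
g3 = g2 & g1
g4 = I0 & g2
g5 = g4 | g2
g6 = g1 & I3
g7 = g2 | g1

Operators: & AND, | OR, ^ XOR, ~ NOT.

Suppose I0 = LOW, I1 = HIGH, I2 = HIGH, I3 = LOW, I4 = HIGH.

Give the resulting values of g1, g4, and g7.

g1 = I4 OR I1 = HIGH OR HIGH = HIGH
g2 = I3 OR I2 OR I1 = LOW OR HIGH OR HIGH = HIGH
g4 = I0 AND g2 = LOW AND HIGH = LOW
g7 = g2 OR g1 = HIGH OR HIGH = HIGH

g1 = HIGH, g4 = LOW, g7 = HIGH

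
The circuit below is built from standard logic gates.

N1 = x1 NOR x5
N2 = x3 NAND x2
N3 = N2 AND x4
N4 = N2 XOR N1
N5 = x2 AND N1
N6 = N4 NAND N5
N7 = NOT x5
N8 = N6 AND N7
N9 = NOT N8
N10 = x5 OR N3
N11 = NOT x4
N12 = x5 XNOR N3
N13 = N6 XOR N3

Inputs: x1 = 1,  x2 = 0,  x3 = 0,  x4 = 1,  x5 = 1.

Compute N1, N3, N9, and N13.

N1 = 0; N3 = 1; N9 = 1; N13 = 0

N1 = x1 NOR x5 = 1 NOR 1 = 0
N2 = x3 NAND x2 = 0 NAND 0 = 1
N3 = N2 AND x4 = 1 AND 1 = 1
N4 = N2 XOR N1 = 1 XOR 0 = 1
N5 = x2 AND N1 = 0 AND 0 = 0
N6 = N4 NAND N5 = 1 NAND 0 = 1
N7 = NOT x5 = NOT 1 = 0
N8 = N6 AND N7 = 1 AND 0 = 0
N9 = NOT N8 = NOT 0 = 1
N13 = N6 XOR N3 = 1 XOR 1 = 0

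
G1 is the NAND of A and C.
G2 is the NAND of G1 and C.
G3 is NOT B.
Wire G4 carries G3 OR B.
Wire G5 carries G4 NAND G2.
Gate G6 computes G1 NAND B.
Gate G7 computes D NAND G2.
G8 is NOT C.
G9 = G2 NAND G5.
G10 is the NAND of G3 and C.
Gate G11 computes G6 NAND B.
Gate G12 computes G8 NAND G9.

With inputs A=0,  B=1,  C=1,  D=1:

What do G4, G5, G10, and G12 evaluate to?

G4 = 1; G5 = 1; G10 = 1; G12 = 1

G1 = A NAND C = 0 NAND 1 = 1
G2 = G1 NAND C = 1 NAND 1 = 0
G3 = NOT B = NOT 1 = 0
G4 = G3 OR B = 0 OR 1 = 1
G5 = G4 NAND G2 = 1 NAND 0 = 1
G8 = NOT C = NOT 1 = 0
G9 = G2 NAND G5 = 0 NAND 1 = 1
G10 = G3 NAND C = 0 NAND 1 = 1
G12 = G8 NAND G9 = 0 NAND 1 = 1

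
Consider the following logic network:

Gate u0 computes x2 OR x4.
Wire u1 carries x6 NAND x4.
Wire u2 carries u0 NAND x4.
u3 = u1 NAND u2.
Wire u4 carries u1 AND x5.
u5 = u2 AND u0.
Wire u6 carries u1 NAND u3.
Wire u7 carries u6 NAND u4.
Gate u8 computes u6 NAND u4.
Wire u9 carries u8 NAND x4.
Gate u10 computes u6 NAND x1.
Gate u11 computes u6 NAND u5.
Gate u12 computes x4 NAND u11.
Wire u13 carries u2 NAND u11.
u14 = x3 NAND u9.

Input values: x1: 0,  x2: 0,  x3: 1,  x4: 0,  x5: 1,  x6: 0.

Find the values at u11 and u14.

u0 = x2 OR x4 = 0 OR 0 = 0
u1 = x6 NAND x4 = 0 NAND 0 = 1
u2 = u0 NAND x4 = 0 NAND 0 = 1
u3 = u1 NAND u2 = 1 NAND 1 = 0
u4 = u1 AND x5 = 1 AND 1 = 1
u5 = u2 AND u0 = 1 AND 0 = 0
u6 = u1 NAND u3 = 1 NAND 0 = 1
u8 = u6 NAND u4 = 1 NAND 1 = 0
u9 = u8 NAND x4 = 0 NAND 0 = 1
u11 = u6 NAND u5 = 1 NAND 0 = 1
u14 = x3 NAND u9 = 1 NAND 1 = 0

u11 = 1, u14 = 0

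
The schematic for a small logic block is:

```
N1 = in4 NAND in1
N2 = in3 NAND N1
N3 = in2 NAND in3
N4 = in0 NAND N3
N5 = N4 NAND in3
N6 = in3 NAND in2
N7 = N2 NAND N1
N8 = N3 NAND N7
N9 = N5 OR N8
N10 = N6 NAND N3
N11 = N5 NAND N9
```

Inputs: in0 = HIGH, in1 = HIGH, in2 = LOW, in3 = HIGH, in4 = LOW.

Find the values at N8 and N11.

N1 = in4 NAND in1 = LOW NAND HIGH = HIGH
N2 = in3 NAND N1 = HIGH NAND HIGH = LOW
N3 = in2 NAND in3 = LOW NAND HIGH = HIGH
N4 = in0 NAND N3 = HIGH NAND HIGH = LOW
N5 = N4 NAND in3 = LOW NAND HIGH = HIGH
N7 = N2 NAND N1 = LOW NAND HIGH = HIGH
N8 = N3 NAND N7 = HIGH NAND HIGH = LOW
N9 = N5 OR N8 = HIGH OR LOW = HIGH
N11 = N5 NAND N9 = HIGH NAND HIGH = LOW

N8 = LOW, N11 = LOW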